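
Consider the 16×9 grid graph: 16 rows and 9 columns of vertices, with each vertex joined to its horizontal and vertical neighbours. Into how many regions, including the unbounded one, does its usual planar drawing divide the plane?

The grid has V = 16·9 = 144 vertices and E = 16·8 + 9·15 = 263 edges.
F = 2 − V + E = 2 − 144 + 263 = 121.

121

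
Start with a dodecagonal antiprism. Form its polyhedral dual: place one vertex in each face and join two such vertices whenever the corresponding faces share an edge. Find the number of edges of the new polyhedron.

The base solid has V = 24, E = 48, F = 26.
The dual swaps V and F and preserves E: V′ = F = 26, E′ = E = 48, F′ = V = 24.

48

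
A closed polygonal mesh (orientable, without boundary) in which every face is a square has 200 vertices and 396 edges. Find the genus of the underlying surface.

Every face is a square and each edge borders two faces, so 4F = 2·396, giving F = 198.
χ = V − E + F = 200 − 396 + 198 = 2.
For a closed orientable surface χ = 2 − 2g, so g = (2 − (2))/2 = 0.

0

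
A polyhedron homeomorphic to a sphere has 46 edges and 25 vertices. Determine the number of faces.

23

Here V − E + F = 2.
F = 2 − V + E = 2 − 25 + 46 = 23.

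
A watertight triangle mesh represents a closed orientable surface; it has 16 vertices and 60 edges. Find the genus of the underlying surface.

Every face is a triangle and each edge borders two faces, so 3F = 2·60, giving F = 40.
χ = V − E + F = 16 − 60 + 40 = -4.
For a closed orientable surface χ = 2 − 2g, so g = (2 − (-4))/2 = 3.

3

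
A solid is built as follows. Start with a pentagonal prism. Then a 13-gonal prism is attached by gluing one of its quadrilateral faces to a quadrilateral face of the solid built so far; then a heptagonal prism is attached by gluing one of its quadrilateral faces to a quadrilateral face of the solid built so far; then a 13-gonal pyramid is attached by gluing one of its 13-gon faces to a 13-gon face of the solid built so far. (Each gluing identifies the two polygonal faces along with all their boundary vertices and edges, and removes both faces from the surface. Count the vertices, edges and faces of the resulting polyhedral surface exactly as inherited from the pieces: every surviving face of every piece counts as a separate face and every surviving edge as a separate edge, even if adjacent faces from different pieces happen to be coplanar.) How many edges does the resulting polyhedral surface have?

80

A pentagonal prism: V=10, E=15, F=7.
Attach a 13-gonal prism (V=26, E=39, F=15) along a 4-gon: merge 4 vertices and 4 edges, delete both glued faces → V=32, E=50, F=20.
Attach a heptagonal prism (V=14, E=21, F=9) along a 4-gon: merge 4 vertices and 4 edges, delete both glued faces → V=42, E=67, F=27.
Attach a 13-gonal pyramid (V=14, E=26, F=14) along a 13-gon: merge 13 vertices and 13 edges, delete both glued faces → V=43, E=80, F=39.
Check: V − E + F = 43 − 80 + 39 = 2.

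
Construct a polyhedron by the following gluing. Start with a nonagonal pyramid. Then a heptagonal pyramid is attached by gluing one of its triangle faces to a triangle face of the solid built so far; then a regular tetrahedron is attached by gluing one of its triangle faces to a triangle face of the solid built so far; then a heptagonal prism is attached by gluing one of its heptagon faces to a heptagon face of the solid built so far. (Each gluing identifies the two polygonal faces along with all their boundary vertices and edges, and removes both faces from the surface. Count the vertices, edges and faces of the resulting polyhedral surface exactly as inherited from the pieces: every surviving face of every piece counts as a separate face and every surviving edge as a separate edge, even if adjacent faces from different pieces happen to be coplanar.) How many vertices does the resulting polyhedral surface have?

23

A nonagonal pyramid: V=10, E=18, F=10.
Attach a heptagonal pyramid (V=8, E=14, F=8) along a 3-gon: merge 3 vertices and 3 edges, delete both glued faces → V=15, E=29, F=16.
Attach a regular tetrahedron (V=4, E=6, F=4) along a 3-gon: merge 3 vertices and 3 edges, delete both glued faces → V=16, E=32, F=18.
Attach a heptagonal prism (V=14, E=21, F=9) along a 7-gon: merge 7 vertices and 7 edges, delete both glued faces → V=23, E=46, F=25.
Check: V − E + F = 23 − 46 + 25 = 2.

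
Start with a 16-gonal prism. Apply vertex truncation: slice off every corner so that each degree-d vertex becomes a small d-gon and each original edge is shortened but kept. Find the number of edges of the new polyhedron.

144

The base solid has V = 32, E = 48, F = 18.
Truncation replaces each original edge-end by a new vertex, so V′ = 2E = 96.
Each original edge survives, and each old vertex of degree d contributes d new edges; summing degrees gives Σd = 2E, so E′ = E + 2E = 3E = 144.
Each original face survives and each original vertex becomes one new face: F′ = F + V = 50.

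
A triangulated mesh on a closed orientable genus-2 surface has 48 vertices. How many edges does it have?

150

χ = 2 − 2·2 = -2, and every face is a triangle so 3F = 2E.
V − E + F = -2 with E = 3F/2 gives 48 − (3/2 − 1)·F = -2, so F = 100 and E = 150.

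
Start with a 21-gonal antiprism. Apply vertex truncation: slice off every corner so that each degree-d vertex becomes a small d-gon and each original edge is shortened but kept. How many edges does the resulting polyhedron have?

The base solid has V = 42, E = 84, F = 44.
Truncation replaces each original edge-end by a new vertex, so V′ = 2E = 168.
Each original edge survives, and each old vertex of degree d contributes d new edges; summing degrees gives Σd = 2E, so E′ = E + 2E = 3E = 252.
Each original face survives and each original vertex becomes one new face: F′ = F + V = 86.

252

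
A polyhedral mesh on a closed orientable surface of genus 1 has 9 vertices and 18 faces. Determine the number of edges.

27

For a closed orientable surface of genus 1, χ = 2 − 2·1 = 0.
E = V + F − (0) = 9 + 18 − (0) = 27.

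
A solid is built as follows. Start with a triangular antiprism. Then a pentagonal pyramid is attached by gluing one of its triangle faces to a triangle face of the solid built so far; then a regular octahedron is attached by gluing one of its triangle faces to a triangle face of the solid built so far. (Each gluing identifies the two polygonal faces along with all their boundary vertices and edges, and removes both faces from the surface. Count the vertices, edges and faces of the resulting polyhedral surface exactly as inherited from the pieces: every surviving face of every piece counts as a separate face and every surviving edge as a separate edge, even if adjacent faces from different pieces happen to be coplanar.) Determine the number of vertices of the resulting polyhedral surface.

12

A triangular antiprism: V=6, E=12, F=8.
Attach a pentagonal pyramid (V=6, E=10, F=6) along a 3-gon: merge 3 vertices and 3 edges, delete both glued faces → V=9, E=19, F=12.
Attach a regular octahedron (V=6, E=12, F=8) along a 3-gon: merge 3 vertices and 3 edges, delete both glued faces → V=12, E=28, F=18.
Check: V − E + F = 12 − 28 + 18 = 2.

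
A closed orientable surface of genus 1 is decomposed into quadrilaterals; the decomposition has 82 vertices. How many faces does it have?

χ = 2 − 2·1 = 0, and every face is a square so 4F = 2E.
V − E + F = 0 with E = 4F/2 gives 82 − (4/2 − 1)·F = 0, so F = 82 and E = 164.

82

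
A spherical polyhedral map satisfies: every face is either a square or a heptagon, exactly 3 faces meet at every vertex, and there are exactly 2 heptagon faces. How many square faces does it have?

Let x be the number of squares; then F = 2 + x.
Edge–face incidences: 2E = 7·2 + 4·x = 14 + 4x.
Every vertex has degree 3, so 3V = 2E.
Euler: V − E + F = 2 ⇒ (2E)/3 − E + (2 + x) = 2.
Multiply by 6: 2·(2E) − 3·(2E) + 6·(2 + x) = 12, i.e. 12 + 6x − (14 + 4x) = 12.
Collecting terms: 2x − 2 = 12, so 2x = 14, so x = 7.
Then 2E = 14 + 4·7 = 42, so E = 21, V = 2E/3 = 14, F = 2 + 7 = 9.

7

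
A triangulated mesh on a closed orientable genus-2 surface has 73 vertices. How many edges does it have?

χ = 2 − 2·2 = -2, and every face is a triangle so 3F = 2E.
V − E + F = -2 with E = 3F/2 gives 73 − (3/2 − 1)·F = -2, so F = 150 and E = 225.

225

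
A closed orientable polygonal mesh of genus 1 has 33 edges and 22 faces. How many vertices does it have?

11

For a closed orientable surface of genus 1, χ = 2 − 2·1 = 0.
V = 0 + E − F = 0 + 33 − 22 = 11.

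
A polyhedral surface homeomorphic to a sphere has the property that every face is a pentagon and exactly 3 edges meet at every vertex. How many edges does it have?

Each face has 5 edges and each edge borders two faces, so 2E = 5F.
Each vertex has degree 3, so 3V = 2E and hence V = 5F/3.
Euler: V − E + F = 2 ⇒ (5F/3) − (5F/2) + F = 2.
Multiply by 6: (10 − 15 + 6)F = 12, i.e. 1F = 12.
So F = 12, E = 5·12/2 = 30, V = 5·12/3 = 20.

30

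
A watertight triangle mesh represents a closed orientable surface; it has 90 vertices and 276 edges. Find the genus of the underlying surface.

2

Every face is a triangle and each edge borders two faces, so 3F = 2·276, giving F = 184.
χ = V − E + F = 90 − 276 + 184 = -2.
For a closed orientable surface χ = 2 − 2g, so g = (2 − (-2))/2 = 2.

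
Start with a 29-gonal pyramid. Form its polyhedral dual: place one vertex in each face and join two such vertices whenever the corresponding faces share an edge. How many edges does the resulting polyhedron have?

58

The base solid has V = 30, E = 58, F = 30.
The dual swaps V and F and preserves E: V′ = F = 30, E′ = E = 58, F′ = V = 30.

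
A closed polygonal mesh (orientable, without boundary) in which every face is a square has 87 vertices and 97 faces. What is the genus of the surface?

Every face is a square, so 2E = 4·97 = 388, giving E = 194.
χ = V − E + F = 87 − 194 + 97 = -10.
For a closed orientable surface χ = 2 − 2g, so g = (2 − (-10))/2 = 6.

6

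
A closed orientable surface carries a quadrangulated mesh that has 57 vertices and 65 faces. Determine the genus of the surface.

5

Every face is a square, so 2E = 4·65 = 260, giving E = 130.
χ = V − E + F = 57 − 130 + 65 = -8.
For a closed orientable surface χ = 2 − 2g, so g = (2 − (-8))/2 = 5.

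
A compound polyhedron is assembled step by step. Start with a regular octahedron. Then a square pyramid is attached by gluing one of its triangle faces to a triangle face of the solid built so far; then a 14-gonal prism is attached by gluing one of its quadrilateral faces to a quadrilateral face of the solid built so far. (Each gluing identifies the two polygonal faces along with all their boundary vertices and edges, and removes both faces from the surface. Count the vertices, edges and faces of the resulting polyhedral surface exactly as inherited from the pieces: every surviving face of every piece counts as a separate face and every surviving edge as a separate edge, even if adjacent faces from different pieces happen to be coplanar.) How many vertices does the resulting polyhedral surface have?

A regular octahedron: V=6, E=12, F=8.
Attach a square pyramid (V=5, E=8, F=5) along a 3-gon: merge 3 vertices and 3 edges, delete both glued faces → V=8, E=17, F=11.
Attach a 14-gonal prism (V=28, E=42, F=16) along a 4-gon: merge 4 vertices and 4 edges, delete both glued faces → V=32, E=55, F=25.
Check: V − E + F = 32 − 55 + 25 = 2.

32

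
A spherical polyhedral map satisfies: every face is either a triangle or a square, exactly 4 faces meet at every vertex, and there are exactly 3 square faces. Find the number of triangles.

Let x be the number of triangles; then F = 3 + x.
Edge–face incidences: 2E = 4·3 + 3·x = 12 + 3x.
Every vertex has degree 4, so 4V = 2E.
Euler: V − E + F = 2 ⇒ (2E)/4 − E + (3 + x) = 2.
Multiply by 8: 2·(2E) − 4·(2E) + 8·(3 + x) = 16, i.e. 24 + 8x − 2·(12 + 3x) = 16.
Collecting terms: 2x = 16, so x = 8.
Then 2E = 12 + 3·8 = 36, so E = 18, V = 2E/4 = 9, F = 3 + 8 = 11.

8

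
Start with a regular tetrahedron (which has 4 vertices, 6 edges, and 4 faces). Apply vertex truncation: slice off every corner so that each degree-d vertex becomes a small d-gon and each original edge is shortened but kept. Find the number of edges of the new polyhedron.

18

Truncation replaces each original edge-end by a new vertex, so V′ = 2E = 12.
Each original edge survives, and each old vertex of degree d contributes d new edges; summing degrees gives Σd = 2E, so E′ = E + 2E = 3E = 18.
Each original face survives and each original vertex becomes one new face: F′ = F + V = 8.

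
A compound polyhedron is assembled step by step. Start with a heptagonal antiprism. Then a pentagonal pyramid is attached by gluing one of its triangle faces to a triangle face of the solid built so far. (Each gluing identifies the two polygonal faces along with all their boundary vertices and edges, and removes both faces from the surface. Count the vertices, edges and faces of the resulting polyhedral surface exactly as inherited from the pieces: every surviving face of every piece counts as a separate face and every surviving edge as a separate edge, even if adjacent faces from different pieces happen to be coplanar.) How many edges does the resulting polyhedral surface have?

35

A heptagonal antiprism: V=14, E=28, F=16.
Attach a pentagonal pyramid (V=6, E=10, F=6) along a 3-gon: merge 3 vertices and 3 edges, delete both glued faces → V=17, E=35, F=20.
Check: V − E + F = 17 − 35 + 20 = 2.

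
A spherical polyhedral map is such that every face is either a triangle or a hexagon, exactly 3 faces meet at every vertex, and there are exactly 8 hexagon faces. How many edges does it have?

30

Let x be the number of triangles; then F = 8 + x.
Edge–face incidences: 2E = 6·8 + 3·x = 48 + 3x.
Every vertex has degree 3, so 3V = 2E.
Euler: V − E + F = 2 ⇒ (2E)/3 − E + (8 + x) = 2.
Multiply by 6: 2·(2E) − 3·(2E) + 6·(8 + x) = 12, i.e. 48 + 6x − (48 + 3x) = 12.
Collecting terms: 3x = 12, so x = 4.
Then 2E = 48 + 3·4 = 60, so E = 30, V = 2E/3 = 20, F = 8 + 4 = 12.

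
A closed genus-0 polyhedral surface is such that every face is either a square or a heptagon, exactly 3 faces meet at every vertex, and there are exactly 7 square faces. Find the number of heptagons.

2

Let x be the number of heptagons; then F = 7 + x.
Edge–face incidences: 2E = 4·7 + 7·x = 28 + 7x.
Every vertex has degree 3, so 3V = 2E.
Euler: V − E + F = 2 ⇒ (2E)/3 − E + (7 + x) = 2.
Multiply by 6: 2·(2E) − 3·(2E) + 6·(7 + x) = 12, i.e. 42 + 6x − (28 + 7x) = 12.
Collecting terms: −x + 14 = 12, so −x = −2, so x = 2.
Then 2E = 28 + 7·2 = 42, so E = 21, V = 2E/3 = 14, F = 7 + 2 = 9.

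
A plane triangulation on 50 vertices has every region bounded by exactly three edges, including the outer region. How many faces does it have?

In a plane triangulation 3F = 2E and V − E + F = 2, so F = 2V − 4 = 2·50 − 4 = 96.

96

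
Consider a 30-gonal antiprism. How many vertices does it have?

An antiprism on an n-gon has two n-gon caps and 2n triangles: V = 2·30 = 60, E = 4·30 = 120, F = 2·30 + 2 = 62.
Check: V − E + F = 60 − 120 + 62 = 2.

60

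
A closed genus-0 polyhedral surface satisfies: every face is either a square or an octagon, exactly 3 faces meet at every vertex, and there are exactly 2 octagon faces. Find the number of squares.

Let x be the number of squares; then F = 2 + x.
Edge–face incidences: 2E = 8·2 + 4·x = 16 + 4x.
Every vertex has degree 3, so 3V = 2E.
Euler: V − E + F = 2 ⇒ (2E)/3 − E + (2 + x) = 2.
Multiply by 6: 2·(2E) − 3·(2E) + 6·(2 + x) = 12, i.e. 12 + 6x − (16 + 4x) = 12.
Collecting terms: 2x − 4 = 12, so 2x = 16, so x = 8.
Then 2E = 16 + 4·8 = 48, so E = 24, V = 2E/3 = 16, F = 2 + 8 = 10.

8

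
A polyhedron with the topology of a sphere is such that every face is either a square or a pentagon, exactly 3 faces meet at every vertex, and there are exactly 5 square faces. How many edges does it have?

Let x be the number of pentagons; then F = 5 + x.
Edge–face incidences: 2E = 4·5 + 5·x = 20 + 5x.
Every vertex has degree 3, so 3V = 2E.
Euler: V − E + F = 2 ⇒ (2E)/3 − E + (5 + x) = 2.
Multiply by 6: 2·(2E) − 3·(2E) + 6·(5 + x) = 12, i.e. 30 + 6x − (20 + 5x) = 12.
Collecting terms: x + 10 = 12, so x = 2.
Then 2E = 20 + 5·2 = 30, so E = 15, V = 2E/3 = 10, F = 5 + 2 = 7.

15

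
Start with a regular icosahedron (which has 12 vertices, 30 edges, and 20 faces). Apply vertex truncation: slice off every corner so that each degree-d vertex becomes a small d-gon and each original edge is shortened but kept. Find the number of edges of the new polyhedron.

90

Truncation replaces each original edge-end by a new vertex, so V′ = 2E = 60.
Each original edge survives, and each old vertex of degree d contributes d new edges; summing degrees gives Σd = 2E, so E′ = E + 2E = 3E = 90.
Each original face survives and each original vertex becomes one new face: F′ = F + V = 32.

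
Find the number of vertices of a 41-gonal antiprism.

An antiprism on an n-gon has two n-gon caps and 2n triangles: V = 2·41 = 82, E = 4·41 = 164, F = 2·41 + 2 = 84.

82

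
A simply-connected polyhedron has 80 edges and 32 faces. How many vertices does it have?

50

Here V − E + F = 2.
V = 2 + E − F = 2 + 80 − 32 = 50.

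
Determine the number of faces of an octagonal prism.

A prism on an n-gon has two n-gon bases and n rectangular sides: V = 2·8 = 16, E = 3·8 = 24, F = 8 + 2 = 10.
Check: V − E + F = 16 − 24 + 10 = 2.

10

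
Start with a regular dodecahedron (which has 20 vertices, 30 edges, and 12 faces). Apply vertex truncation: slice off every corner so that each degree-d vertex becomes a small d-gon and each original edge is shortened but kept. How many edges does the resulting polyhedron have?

90

Truncation replaces each original edge-end by a new vertex, so V′ = 2E = 60.
Each original edge survives, and each old vertex of degree d contributes d new edges; summing degrees gives Σd = 2E, so E′ = E + 2E = 3E = 90.
Each original face survives and each original vertex becomes one new face: F′ = F + V = 32.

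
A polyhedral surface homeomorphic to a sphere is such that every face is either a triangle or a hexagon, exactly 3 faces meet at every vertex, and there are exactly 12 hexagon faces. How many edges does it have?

42

Let x be the number of triangles; then F = 12 + x.
Edge–face incidences: 2E = 6·12 + 3·x = 72 + 3x.
Every vertex has degree 3, so 3V = 2E.
Euler: V − E + F = 2 ⇒ (2E)/3 − E + (12 + x) = 2.
Multiply by 6: 2·(2E) − 3·(2E) + 6·(12 + x) = 12, i.e. 72 + 6x − (72 + 3x) = 12.
Collecting terms: 3x = 12, so x = 4.
Then 2E = 72 + 3·4 = 84, so E = 42, V = 2E/3 = 28, F = 12 + 4 = 16.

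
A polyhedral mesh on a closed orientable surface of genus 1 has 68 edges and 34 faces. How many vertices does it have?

34

For a closed orientable surface of genus 1, χ = 2 − 2·1 = 0.
V = 0 + E − F = 0 + 68 − 34 = 34.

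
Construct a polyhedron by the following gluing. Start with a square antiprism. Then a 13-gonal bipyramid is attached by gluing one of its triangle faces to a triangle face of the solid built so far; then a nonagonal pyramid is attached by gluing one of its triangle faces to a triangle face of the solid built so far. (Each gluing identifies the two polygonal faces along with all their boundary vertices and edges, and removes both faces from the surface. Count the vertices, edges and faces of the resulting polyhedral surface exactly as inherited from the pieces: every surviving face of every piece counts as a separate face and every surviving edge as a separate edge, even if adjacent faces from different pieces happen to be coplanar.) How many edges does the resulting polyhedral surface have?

A square antiprism: V=8, E=16, F=10.
Attach a 13-gonal bipyramid (V=15, E=39, F=26) along a 3-gon: merge 3 vertices and 3 edges, delete both glued faces → V=20, E=52, F=34.
Attach a nonagonal pyramid (V=10, E=18, F=10) along a 3-gon: merge 3 vertices and 3 edges, delete both glued faces → V=27, E=67, F=42.
Check: V − E + F = 27 − 67 + 42 = 2.

67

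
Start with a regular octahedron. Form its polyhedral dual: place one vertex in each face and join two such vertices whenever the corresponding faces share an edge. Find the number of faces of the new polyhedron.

The base solid has V = 6, E = 12, F = 8.
The dual swaps V and F and preserves E: V′ = F = 8, E′ = E = 12, F′ = V = 6.

6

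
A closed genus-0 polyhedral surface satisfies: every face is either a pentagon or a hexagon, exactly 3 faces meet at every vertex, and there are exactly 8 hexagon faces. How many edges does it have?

Let x be the number of pentagons; then F = 8 + x.
Edge–face incidences: 2E = 6·8 + 5·x = 48 + 5x.
Every vertex has degree 3, so 3V = 2E.
Euler: V − E + F = 2 ⇒ (2E)/3 − E + (8 + x) = 2.
Multiply by 6: 2·(2E) − 3·(2E) + 6·(8 + x) = 12, i.e. 48 + 6x − (48 + 5x) = 12.
Collecting terms: x = 12.
Then 2E = 48 + 5·12 = 108, so E = 54, V = 2E/3 = 36, F = 8 + 12 = 20.

54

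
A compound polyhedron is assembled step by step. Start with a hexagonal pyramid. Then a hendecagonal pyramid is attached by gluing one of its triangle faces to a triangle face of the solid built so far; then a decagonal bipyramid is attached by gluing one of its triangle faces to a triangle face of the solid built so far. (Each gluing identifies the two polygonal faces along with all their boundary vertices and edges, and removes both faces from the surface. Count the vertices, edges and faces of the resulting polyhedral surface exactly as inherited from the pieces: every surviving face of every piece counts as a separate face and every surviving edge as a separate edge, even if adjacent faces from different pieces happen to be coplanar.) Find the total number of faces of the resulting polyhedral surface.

A hexagonal pyramid: V=7, E=12, F=7.
Attach a hendecagonal pyramid (V=12, E=22, F=12) along a 3-gon: merge 3 vertices and 3 edges, delete both glued faces → V=16, E=31, F=17.
Attach a decagonal bipyramid (V=12, E=30, F=20) along a 3-gon: merge 3 vertices and 3 edges, delete both glued faces → V=25, E=58, F=35.
Check: V − E + F = 25 − 58 + 35 = 2.

35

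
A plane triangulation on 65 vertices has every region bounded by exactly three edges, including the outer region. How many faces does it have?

126

In a plane triangulation 3F = 2E and V − E + F = 2, so F = 2V − 4 = 2·65 − 4 = 126.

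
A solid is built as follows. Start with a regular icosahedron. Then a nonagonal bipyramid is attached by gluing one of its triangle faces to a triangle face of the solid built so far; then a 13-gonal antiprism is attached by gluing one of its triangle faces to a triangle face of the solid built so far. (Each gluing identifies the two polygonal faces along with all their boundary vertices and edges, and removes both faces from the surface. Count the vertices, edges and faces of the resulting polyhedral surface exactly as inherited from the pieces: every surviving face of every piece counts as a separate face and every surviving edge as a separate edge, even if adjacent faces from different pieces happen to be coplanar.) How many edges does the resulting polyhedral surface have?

103

A regular icosahedron: V=12, E=30, F=20.
Attach a nonagonal bipyramid (V=11, E=27, F=18) along a 3-gon: merge 3 vertices and 3 edges, delete both glued faces → V=20, E=54, F=36.
Attach a 13-gonal antiprism (V=26, E=52, F=28) along a 3-gon: merge 3 vertices and 3 edges, delete both glued faces → V=43, E=103, F=62.
Check: V − E + F = 43 − 103 + 62 = 2.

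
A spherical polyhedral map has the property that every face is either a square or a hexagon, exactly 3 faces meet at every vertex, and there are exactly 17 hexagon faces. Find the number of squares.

6

Let x be the number of squares; then F = 17 + x.
Edge–face incidences: 2E = 6·17 + 4·x = 102 + 4x.
Every vertex has degree 3, so 3V = 2E.
Euler: V − E + F = 2 ⇒ (2E)/3 − E + (17 + x) = 2.
Multiply by 6: 2·(2E) − 3·(2E) + 6·(17 + x) = 12, i.e. 102 + 6x − (102 + 4x) = 12.
Collecting terms: 2x = 12, so x = 6.
Then 2E = 102 + 4·6 = 126, so E = 63, V = 2E/3 = 42, F = 17 + 6 = 23.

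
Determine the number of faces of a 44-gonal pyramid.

45

A pyramid on an n-gon base has one n-gon and n triangles: V = 44 + 1 = 45, E = 2·44 = 88, F = 44 + 1 = 45.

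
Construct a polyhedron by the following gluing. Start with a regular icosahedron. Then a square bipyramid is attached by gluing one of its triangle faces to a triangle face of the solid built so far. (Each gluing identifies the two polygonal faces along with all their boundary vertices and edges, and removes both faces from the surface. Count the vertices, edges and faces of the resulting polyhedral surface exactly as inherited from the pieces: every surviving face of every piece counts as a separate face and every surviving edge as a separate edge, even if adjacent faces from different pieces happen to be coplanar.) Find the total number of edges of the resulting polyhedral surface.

39

A regular icosahedron: V=12, E=30, F=20.
Attach a square bipyramid (V=6, E=12, F=8) along a 3-gon: merge 3 vertices and 3 edges, delete both glued faces → V=15, E=39, F=26.
Check: V − E + F = 15 − 39 + 26 = 2.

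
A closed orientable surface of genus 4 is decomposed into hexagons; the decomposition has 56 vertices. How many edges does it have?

χ = 2 − 2·4 = -6, and every face is a hexagon so 6F = 2E.
V − E + F = -6 with E = 6F/2 gives 56 − (6/2 − 1)·F = -6, so F = 31 and E = 93.

93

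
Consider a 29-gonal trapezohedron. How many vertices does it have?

60

The n-trapezohedron (dual of the n-antiprism) has V = 2·29 + 2 = 60, E = 4·29 = 116, F = 2·29 = 58.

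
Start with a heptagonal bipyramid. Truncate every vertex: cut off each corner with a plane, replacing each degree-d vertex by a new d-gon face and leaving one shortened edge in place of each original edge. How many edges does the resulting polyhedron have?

The base solid has V = 9, E = 21, F = 14.
Truncation replaces each original edge-end by a new vertex, so V′ = 2E = 42.
Each original edge survives, and each old vertex of degree d contributes d new edges; summing degrees gives Σd = 2E, so E′ = E + 2E = 3E = 63.
Each original face survives and each original vertex becomes one new face: F′ = F + V = 23.

63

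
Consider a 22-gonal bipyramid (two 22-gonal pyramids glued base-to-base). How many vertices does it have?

24

A bipyramid over an n-gon has 2n triangular faces and n + 2 vertices: V = 22 + 2 = 24, E = 3·22 = 66, F = 2·22 = 44.
Check: V − E + F = 24 − 66 + 44 = 2.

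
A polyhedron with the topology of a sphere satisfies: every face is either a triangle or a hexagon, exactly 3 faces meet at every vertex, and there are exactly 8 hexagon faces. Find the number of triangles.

Let x be the number of triangles; then F = 8 + x.
Edge–face incidences: 2E = 6·8 + 3·x = 48 + 3x.
Every vertex has degree 3, so 3V = 2E.
Euler: V − E + F = 2 ⇒ (2E)/3 − E + (8 + x) = 2.
Multiply by 6: 2·(2E) − 3·(2E) + 6·(8 + x) = 12, i.e. 48 + 6x − (48 + 3x) = 12.
Collecting terms: 3x = 12, so x = 4.
Then 2E = 48 + 3·4 = 60, so E = 30, V = 2E/3 = 20, F = 8 + 4 = 12.

4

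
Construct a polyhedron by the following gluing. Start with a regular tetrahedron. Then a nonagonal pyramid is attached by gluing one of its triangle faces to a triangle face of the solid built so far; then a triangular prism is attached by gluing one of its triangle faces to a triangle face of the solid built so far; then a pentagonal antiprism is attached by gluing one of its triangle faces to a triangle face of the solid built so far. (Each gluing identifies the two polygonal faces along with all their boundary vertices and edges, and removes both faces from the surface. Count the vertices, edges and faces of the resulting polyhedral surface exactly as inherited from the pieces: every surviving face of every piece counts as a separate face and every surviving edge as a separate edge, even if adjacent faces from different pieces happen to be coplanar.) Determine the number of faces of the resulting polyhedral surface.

A regular tetrahedron: V=4, E=6, F=4.
Attach a nonagonal pyramid (V=10, E=18, F=10) along a 3-gon: merge 3 vertices and 3 edges, delete both glued faces → V=11, E=21, F=12.
Attach a triangular prism (V=6, E=9, F=5) along a 3-gon: merge 3 vertices and 3 edges, delete both glued faces → V=14, E=27, F=15.
Attach a pentagonal antiprism (V=10, E=20, F=12) along a 3-gon: merge 3 vertices and 3 edges, delete both glued faces → V=21, E=44, F=25.
Check: V − E + F = 21 − 44 + 25 = 2.

25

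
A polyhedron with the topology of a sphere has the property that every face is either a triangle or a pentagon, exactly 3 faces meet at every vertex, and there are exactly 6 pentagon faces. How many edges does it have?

18

Let x be the number of triangles; then F = 6 + x.
Edge–face incidences: 2E = 5·6 + 3·x = 30 + 3x.
Every vertex has degree 3, so 3V = 2E.
Euler: V − E + F = 2 ⇒ (2E)/3 − E + (6 + x) = 2.
Multiply by 6: 2·(2E) − 3·(2E) + 6·(6 + x) = 12, i.e. 36 + 6x − (30 + 3x) = 12.
Collecting terms: 3x + 6 = 12, so 3x = 6, so x = 2.
Then 2E = 30 + 3·2 = 36, so E = 18, V = 2E/3 = 12, F = 6 + 2 = 8.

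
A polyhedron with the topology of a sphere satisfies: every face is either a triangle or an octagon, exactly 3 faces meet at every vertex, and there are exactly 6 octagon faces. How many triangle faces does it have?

Let x be the number of triangles; then F = 6 + x.
Edge–face incidences: 2E = 8·6 + 3·x = 48 + 3x.
Every vertex has degree 3, so 3V = 2E.
Euler: V − E + F = 2 ⇒ (2E)/3 − E + (6 + x) = 2.
Multiply by 6: 2·(2E) − 3·(2E) + 6·(6 + x) = 12, i.e. 36 + 6x − (48 + 3x) = 12.
Collecting terms: 3x − 12 = 12, so 3x = 24, so x = 8.
Then 2E = 48 + 3·8 = 72, so E = 36, V = 2E/3 = 24, F = 6 + 8 = 14.

8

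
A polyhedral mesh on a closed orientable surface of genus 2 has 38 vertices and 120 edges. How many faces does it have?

For a closed orientable surface of genus 2, χ = 2 − 2·2 = -2.
F = -2 − V + E = -2 − 38 + 120 = 80.

80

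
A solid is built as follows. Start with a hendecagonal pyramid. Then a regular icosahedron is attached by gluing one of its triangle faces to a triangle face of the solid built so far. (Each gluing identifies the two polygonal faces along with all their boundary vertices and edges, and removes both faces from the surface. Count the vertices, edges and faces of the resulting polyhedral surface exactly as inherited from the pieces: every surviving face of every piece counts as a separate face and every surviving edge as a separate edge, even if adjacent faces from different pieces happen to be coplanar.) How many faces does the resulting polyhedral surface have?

30

A hendecagonal pyramid: V=12, E=22, F=12.
Attach a regular icosahedron (V=12, E=30, F=20) along a 3-gon: merge 3 vertices and 3 edges, delete both glued faces → V=21, E=49, F=30.
Check: V − E + F = 21 − 49 + 30 = 2.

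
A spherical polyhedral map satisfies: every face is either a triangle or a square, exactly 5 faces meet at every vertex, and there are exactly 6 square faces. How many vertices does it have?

24

Let x be the number of triangles; then F = 6 + x.
Edge–face incidences: 2E = 4·6 + 3·x = 24 + 3x.
Every vertex has degree 5, so 5V = 2E.
Euler: V − E + F = 2 ⇒ (2E)/5 − E + (6 + x) = 2.
Multiply by 10: 2·(2E) − 5·(2E) + 10·(6 + x) = 20, i.e. 60 + 10x − 3·(24 + 3x) = 20.
Collecting terms: x − 12 = 20, so x = 32.
Then 2E = 24 + 3·32 = 120, so E = 60, V = 2E/5 = 24, F = 6 + 32 = 38.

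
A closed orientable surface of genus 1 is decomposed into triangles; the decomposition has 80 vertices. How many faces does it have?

160

χ = 2 − 2·1 = 0, and every face is a triangle so 3F = 2E.
V − E + F = 0 with E = 3F/2 gives 80 − (3/2 − 1)·F = 0, so F = 160 and E = 240.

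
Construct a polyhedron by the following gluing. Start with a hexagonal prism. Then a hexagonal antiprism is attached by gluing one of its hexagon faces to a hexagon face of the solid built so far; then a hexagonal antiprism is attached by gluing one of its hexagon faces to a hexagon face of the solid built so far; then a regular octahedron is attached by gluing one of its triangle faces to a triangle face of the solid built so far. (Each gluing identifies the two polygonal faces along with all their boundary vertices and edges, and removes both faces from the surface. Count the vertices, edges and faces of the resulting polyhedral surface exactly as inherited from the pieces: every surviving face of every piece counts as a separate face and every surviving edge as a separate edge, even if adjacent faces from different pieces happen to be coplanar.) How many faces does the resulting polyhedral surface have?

38

A hexagonal prism: V=12, E=18, F=8.
Attach a hexagonal antiprism (V=12, E=24, F=14) along a 6-gon: merge 6 vertices and 6 edges, delete both glued faces → V=18, E=36, F=20.
Attach a hexagonal antiprism (V=12, E=24, F=14) along a 6-gon: merge 6 vertices and 6 edges, delete both glued faces → V=24, E=54, F=32.
Attach a regular octahedron (V=6, E=12, F=8) along a 3-gon: merge 3 vertices and 3 edges, delete both glued faces → V=27, E=63, F=38.
Check: V − E + F = 27 − 63 + 38 = 2.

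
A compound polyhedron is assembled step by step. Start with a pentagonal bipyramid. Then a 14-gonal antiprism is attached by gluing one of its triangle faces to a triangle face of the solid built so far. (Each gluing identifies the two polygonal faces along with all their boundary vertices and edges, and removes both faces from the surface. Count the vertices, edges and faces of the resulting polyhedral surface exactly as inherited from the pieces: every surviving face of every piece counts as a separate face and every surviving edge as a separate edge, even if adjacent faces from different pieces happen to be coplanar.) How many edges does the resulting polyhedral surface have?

A pentagonal bipyramid: V=7, E=15, F=10.
Attach a 14-gonal antiprism (V=28, E=56, F=30) along a 3-gon: merge 3 vertices and 3 edges, delete both glued faces → V=32, E=68, F=38.
Check: V − E + F = 32 − 68 + 38 = 2.

68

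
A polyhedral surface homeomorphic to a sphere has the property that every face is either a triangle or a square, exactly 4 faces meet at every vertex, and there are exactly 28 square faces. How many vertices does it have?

34

Let x be the number of triangles; then F = 28 + x.
Edge–face incidences: 2E = 4·28 + 3·x = 112 + 3x.
Every vertex has degree 4, so 4V = 2E.
Euler: V − E + F = 2 ⇒ (2E)/4 − E + (28 + x) = 2.
Multiply by 8: 2·(2E) − 4·(2E) + 8·(28 + x) = 16, i.e. 224 + 8x − 2·(112 + 3x) = 16.
Collecting terms: 2x = 16, so x = 8.
Then 2E = 112 + 3·8 = 136, so E = 68, V = 2E/4 = 34, F = 28 + 8 = 36.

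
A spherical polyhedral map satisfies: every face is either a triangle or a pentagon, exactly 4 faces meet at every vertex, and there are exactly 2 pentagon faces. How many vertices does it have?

Let x be the number of triangles; then F = 2 + x.
Edge–face incidences: 2E = 5·2 + 3·x = 10 + 3x.
Every vertex has degree 4, so 4V = 2E.
Euler: V − E + F = 2 ⇒ (2E)/4 − E + (2 + x) = 2.
Multiply by 8: 2·(2E) − 4·(2E) + 8·(2 + x) = 16, i.e. 16 + 8x − 2·(10 + 3x) = 16.
Collecting terms: 2x − 4 = 16, so 2x = 20, so x = 10.
Then 2E = 10 + 3·10 = 40, so E = 20, V = 2E/4 = 10, F = 2 + 10 = 12.

10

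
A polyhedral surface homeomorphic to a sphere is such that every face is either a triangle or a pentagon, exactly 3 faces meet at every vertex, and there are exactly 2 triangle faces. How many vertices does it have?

12

Let x be the number of pentagons; then F = 2 + x.
Edge–face incidences: 2E = 3·2 + 5·x = 6 + 5x.
Every vertex has degree 3, so 3V = 2E.
Euler: V − E + F = 2 ⇒ (2E)/3 − E + (2 + x) = 2.
Multiply by 6: 2·(2E) − 3·(2E) + 6·(2 + x) = 12, i.e. 12 + 6x − (6 + 5x) = 12.
Collecting terms: x + 6 = 12, so x = 6.
Then 2E = 6 + 5·6 = 36, so E = 18, V = 2E/3 = 12, F = 2 + 6 = 8.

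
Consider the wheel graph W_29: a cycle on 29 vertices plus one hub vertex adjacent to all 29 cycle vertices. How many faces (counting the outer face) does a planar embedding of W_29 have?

30

W_29 has V = 29 + 1 = 30 vertices and E = 2·29 = 58 edges.
By Euler's formula F = 2 − V + E = 2 − 30 + 58 = 30.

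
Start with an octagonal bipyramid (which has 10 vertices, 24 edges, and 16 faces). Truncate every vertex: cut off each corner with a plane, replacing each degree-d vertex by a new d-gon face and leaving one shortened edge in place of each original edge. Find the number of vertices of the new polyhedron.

Truncation replaces each original edge-end by a new vertex, so V′ = 2E = 48.
Each original edge survives, and each old vertex of degree d contributes d new edges; summing degrees gives Σd = 2E, so E′ = E + 2E = 3E = 72.
Each original face survives and each original vertex becomes one new face: F′ = F + V = 26.

48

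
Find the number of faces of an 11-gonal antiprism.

An antiprism on an n-gon has two n-gon caps and 2n triangles: V = 2·11 = 22, E = 4·11 = 44, F = 2·11 + 2 = 24.

24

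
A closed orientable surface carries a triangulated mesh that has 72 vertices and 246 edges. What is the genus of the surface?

Every face is a triangle and each edge borders two faces, so 3F = 2·246, giving F = 164.
χ = V − E + F = 72 − 246 + 164 = -10.
For a closed orientable surface χ = 2 − 2g, so g = (2 − (-10))/2 = 6.

6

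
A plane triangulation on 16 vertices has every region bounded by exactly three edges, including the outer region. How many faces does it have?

In a plane triangulation 3F = 2E and V − E + F = 2, so F = 2V − 4 = 2·16 − 4 = 28.

28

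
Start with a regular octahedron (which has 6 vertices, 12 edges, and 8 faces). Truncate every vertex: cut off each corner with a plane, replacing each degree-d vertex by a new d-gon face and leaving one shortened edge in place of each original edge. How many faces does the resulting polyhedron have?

Truncation replaces each original edge-end by a new vertex, so V′ = 2E = 24.
Each original edge survives, and each old vertex of degree d contributes d new edges; summing degrees gives Σd = 2E, so E′ = E + 2E = 3E = 36.
Each original face survives and each original vertex becomes one new face: F′ = F + V = 14.

14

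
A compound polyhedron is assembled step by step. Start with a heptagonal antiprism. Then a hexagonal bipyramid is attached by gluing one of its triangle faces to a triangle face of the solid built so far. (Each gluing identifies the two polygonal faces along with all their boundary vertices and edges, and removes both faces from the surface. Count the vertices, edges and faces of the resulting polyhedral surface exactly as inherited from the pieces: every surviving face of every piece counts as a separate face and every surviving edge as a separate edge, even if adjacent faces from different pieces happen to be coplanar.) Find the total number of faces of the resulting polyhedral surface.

26

A heptagonal antiprism: V=14, E=28, F=16.
Attach a hexagonal bipyramid (V=8, E=18, F=12) along a 3-gon: merge 3 vertices and 3 edges, delete both glued faces → V=19, E=43, F=26.
Check: V − E + F = 19 − 43 + 26 = 2.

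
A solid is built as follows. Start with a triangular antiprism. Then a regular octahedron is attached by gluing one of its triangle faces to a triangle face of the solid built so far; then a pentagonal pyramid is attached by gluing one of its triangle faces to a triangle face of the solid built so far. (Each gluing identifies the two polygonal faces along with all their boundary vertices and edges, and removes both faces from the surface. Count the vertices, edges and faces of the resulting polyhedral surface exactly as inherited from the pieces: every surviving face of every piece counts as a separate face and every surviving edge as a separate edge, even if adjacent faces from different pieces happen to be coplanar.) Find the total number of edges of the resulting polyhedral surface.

A triangular antiprism: V=6, E=12, F=8.
Attach a regular octahedron (V=6, E=12, F=8) along a 3-gon: merge 3 vertices and 3 edges, delete both glued faces → V=9, E=21, F=14.
Attach a pentagonal pyramid (V=6, E=10, F=6) along a 3-gon: merge 3 vertices and 3 edges, delete both glued faces → V=12, E=28, F=18.
Check: V − E + F = 12 − 28 + 18 = 2.

28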